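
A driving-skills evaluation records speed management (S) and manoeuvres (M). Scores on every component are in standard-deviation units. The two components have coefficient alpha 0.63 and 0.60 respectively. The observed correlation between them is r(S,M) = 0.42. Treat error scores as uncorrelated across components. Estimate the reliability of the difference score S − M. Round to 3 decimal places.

Var(S−M) = 1 + 1 − 2·0.42 = 2 − 0.84 = 1.16.
Because errors are independent across components, Cov(Tᵢ,Tⱼ) = Cov(Xᵢ,Xⱼ); the off-diagonal part of the true-score variance is the same as above.
True-score variance = [0.63 + 0.60] − 0.84 = 1.23 − 0.84 = 0.39.
Reliability = 0.39 / 1.16 = 0.336.

0.336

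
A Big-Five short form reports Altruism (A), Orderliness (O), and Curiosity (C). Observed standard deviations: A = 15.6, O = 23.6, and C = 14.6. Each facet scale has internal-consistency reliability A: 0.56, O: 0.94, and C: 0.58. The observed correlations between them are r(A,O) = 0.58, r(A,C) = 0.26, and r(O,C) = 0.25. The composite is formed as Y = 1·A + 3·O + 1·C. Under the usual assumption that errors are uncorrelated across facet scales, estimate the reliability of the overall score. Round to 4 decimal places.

Var(Y) = 15.6² + 3²·23.6² + 14.6² + 2·[3·15.6·23.6·0.58 + 15.6·14.6·0.26 + 3·23.6·14.6·0.25] = 5469.16 + 1916.47 = 7385.63.
With uncorrelated errors the cross-covariances are all true-score covariance, so they carry over unchanged; only the diagonal terms shrink to ρᵢσᵢ².
True-score variance = [15.6²·0.56 + 3²·23.6²·0.94 + 14.6²·0.58] + 1916.47 = 4971.8 + 1916.47 = 6888.27.
Reliability = 6888.27 / 7385.63 = 0.9327.

0.9327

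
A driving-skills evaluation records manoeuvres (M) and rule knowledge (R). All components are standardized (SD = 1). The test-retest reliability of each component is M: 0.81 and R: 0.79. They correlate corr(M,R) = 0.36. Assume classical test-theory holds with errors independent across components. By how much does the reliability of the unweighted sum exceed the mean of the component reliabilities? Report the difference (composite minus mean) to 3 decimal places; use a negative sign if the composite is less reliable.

0.053

Var(sum) = 2 + 0.72 = 2.72; true-score variance = 1.6 + 0.72 = 2.32; composite reliability = 0.8529.
Mean component reliability = 0.8000.
Difference = 0.8529 − 0.8000 = 0.053.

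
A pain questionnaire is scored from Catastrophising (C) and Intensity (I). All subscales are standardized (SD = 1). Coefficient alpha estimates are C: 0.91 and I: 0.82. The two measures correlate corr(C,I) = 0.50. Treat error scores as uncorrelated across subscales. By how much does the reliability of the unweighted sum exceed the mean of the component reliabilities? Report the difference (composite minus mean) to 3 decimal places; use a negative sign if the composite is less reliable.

0.045

Var(sum) = 2 + 1 = 3; true-score variance = 1.73 + 1 = 2.73; composite reliability = 0.9100.
Mean component reliability = 0.8650.
Difference = 0.9100 − 0.8650 = 0.045.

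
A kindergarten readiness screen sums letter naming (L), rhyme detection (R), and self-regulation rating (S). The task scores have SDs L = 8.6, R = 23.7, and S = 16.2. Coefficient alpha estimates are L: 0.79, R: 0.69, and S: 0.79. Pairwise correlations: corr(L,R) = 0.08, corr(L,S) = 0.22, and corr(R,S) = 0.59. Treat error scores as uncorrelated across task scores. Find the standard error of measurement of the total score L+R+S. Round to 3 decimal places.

Var(total) = 898.09 + 546.961 = 1445.05.
True-score variance = 653.322 + 546.961 = 1200.28, so reliability = 0.8306.
Error variance = 1445.05 − 1200.28 = 244.768; SEM = √244.768 = 15.645.

15.645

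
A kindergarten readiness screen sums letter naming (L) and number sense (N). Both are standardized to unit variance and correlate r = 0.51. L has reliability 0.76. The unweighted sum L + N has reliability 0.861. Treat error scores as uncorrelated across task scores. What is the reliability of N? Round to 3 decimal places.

0.820

Var(L+N) = 2 + 2·0.51 = 3.020.
True-score variance = ρ_L + ρ_N + 2·0.51, so 0.861 = (0.76 + ρ_N + 1.02) / 3.020.
ρ_N = 0.861·3.020 − 0.76 − 1.02 = 0.820.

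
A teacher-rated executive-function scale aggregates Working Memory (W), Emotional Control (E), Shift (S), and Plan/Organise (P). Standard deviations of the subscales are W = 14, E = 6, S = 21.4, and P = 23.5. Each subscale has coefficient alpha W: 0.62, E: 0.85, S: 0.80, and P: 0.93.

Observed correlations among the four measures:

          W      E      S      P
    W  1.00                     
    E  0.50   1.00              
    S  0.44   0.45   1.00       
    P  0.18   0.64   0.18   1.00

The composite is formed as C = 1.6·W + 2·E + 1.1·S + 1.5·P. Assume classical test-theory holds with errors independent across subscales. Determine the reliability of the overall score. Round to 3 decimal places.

0.910

Var(C) = 1.6²·14² + 2²·6² + 1.1²·21.4² + 1.5²·23.5² + 2·[3.2·14·6·0.50 + 1.76·14·21.4·0.44 + 2.4·14·23.5·0.18 + 2.2·6·21.4·0.45 + 3·6·23.5·0.64 + 1.65·21.4·23.5·0.18] = 2442.45 + 2111.47 = 4553.93.
Because errors are independent across components, Cov(Tᵢ,Tⱼ) = Cov(Xᵢ,Xⱼ); the off-diagonal part of the true-score variance is the same as above.
True-score variance = [1.6²·14²·0.62 + 2²·6²·0.85 + 1.1²·21.4²·0.80 + 1.5²·23.5²·0.93] + 2111.47 = 2032.38 + 2111.47 = 4143.85.
Reliability = 4143.85 / 4553.93 = 0.910.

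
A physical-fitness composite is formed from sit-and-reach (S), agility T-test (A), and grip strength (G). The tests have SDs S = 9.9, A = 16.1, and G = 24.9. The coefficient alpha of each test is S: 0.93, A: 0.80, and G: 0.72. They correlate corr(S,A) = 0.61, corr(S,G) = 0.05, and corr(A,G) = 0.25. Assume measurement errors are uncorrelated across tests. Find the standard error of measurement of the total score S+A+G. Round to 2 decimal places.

15.24

Var(total) = 977.23 + 419.552 = 1396.78.
True-score variance = 744.924 + 419.552 = 1164.48, so reliability = 0.8337.
Error variance = 1396.78 − 1164.48 = 232.305; SEM = √232.305 = 15.24.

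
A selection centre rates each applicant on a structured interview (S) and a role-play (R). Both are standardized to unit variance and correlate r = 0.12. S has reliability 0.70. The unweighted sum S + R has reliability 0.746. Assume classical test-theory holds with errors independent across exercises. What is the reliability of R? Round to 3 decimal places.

Var(S+R) = 2 + 2·0.12 = 2.240.
True-score variance = ρ_S + ρ_R + 2·0.12, so 0.746 = (0.70 + ρ_R + 0.24) / 2.240.
ρ_R = 0.746·2.240 − 0.70 − 0.24 = 0.731.

0.731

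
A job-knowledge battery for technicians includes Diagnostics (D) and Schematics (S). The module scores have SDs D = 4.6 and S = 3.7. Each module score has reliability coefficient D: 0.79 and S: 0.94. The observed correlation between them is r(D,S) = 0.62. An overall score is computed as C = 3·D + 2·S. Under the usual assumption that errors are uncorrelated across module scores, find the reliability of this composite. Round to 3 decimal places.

Var(C) = 3²·4.6² + 2²·3.7² + 2·[6·4.6·3.7·0.62] = 245.2 + 126.629 = 371.829.
Under uncorrelated errors the observed covariances equal the true-score covariances, so only the own-variance terms attenuate.
True-score variance = [3²·4.6²·0.79 + 2²·3.7²·0.94] + 126.629 = 201.922 + 126.629 = 328.551.
Reliability = 328.551 / 371.829 = 0.884.

0.884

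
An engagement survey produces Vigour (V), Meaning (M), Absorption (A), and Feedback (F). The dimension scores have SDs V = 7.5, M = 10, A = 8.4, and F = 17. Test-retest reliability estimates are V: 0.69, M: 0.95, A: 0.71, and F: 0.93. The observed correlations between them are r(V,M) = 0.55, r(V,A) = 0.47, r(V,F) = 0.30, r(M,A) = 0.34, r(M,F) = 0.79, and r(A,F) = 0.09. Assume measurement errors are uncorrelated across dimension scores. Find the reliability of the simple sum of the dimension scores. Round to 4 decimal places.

Var(V+M+A+F) = 7.5² + 10² + 8.4² + 17² + 2·[7.5·10·0.55 + 7.5·8.4·0.47 + 7.5·17·0.30 + 10·8.4·0.34 + 10·17·0.79 + 8.4·17·0.09] = 515.81 + 569.644 = 1085.45.
With uncorrelated errors the cross-covariances are all true-score covariance, so they carry over unchanged; only the diagonal terms shrink to ρᵢσᵢ².
True-score variance = [7.5²·0.69 + 10²·0.95 + 8.4²·0.71 + 17²·0.93] + 569.644 = 452.68 + 569.644 = 1022.32.
Reliability = 1022.32 / 1085.45 = 0.9418.

0.9418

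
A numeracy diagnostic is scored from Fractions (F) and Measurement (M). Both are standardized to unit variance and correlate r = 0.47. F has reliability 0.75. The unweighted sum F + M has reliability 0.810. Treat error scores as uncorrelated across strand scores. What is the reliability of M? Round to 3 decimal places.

Var(F+M) = 2 + 2·0.47 = 2.940.
True-score variance = ρ_F + ρ_M + 2·0.47, so 0.810 = (0.75 + ρ_M + 0.94) / 2.940.
ρ_M = 0.810·2.940 − 0.75 − 0.94 = 0.691.

0.691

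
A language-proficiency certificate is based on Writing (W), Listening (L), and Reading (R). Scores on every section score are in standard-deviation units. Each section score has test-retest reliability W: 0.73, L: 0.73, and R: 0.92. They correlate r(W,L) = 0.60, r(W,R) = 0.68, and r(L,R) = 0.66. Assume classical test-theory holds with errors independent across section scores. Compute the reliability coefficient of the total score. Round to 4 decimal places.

0.9099

Var(W+L+R) = 3 + 2·[0.60 + 0.68 + 0.66] = 3 + 3.88 = 6.88.
With uncorrelated errors the cross-covariances are all true-score covariance, so they carry over unchanged; only the diagonal terms shrink to ρᵢσᵢ².
True-score variance = [0.73 + 0.73 + 0.92] + 3.88 = 2.38 + 3.88 = 6.26.
Reliability = 6.26 / 6.88 = 0.9099.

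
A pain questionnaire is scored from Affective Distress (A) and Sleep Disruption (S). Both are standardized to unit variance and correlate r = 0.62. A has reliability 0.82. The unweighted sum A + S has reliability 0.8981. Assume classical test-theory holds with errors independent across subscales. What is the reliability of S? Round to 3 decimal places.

0.850

Var(A+S) = 2 + 2·0.62 = 3.240.
True-score variance = ρ_A + ρ_S + 2·0.62, so 0.8981 = (0.82 + ρ_S + 1.24) / 3.240.
ρ_S = 0.8981·3.240 − 0.82 − 1.24 = 0.850.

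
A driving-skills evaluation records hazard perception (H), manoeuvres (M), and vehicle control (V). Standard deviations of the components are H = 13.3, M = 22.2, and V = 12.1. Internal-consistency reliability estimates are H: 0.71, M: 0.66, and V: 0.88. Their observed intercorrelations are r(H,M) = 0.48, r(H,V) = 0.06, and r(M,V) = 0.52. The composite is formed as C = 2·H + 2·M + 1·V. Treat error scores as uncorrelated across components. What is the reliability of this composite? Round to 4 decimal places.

Var(C) = 2²·13.3² + 2²·22.2² + 12.1² + 2·[4·13.3·22.2·0.48 + 2·13.3·12.1·0.06 + 2·22.2·12.1·0.52] = 2825.33 + 1731.15 = 4556.48.
Under uncorrelated errors the observed covariances equal the true-score covariances, so only the own-variance terms attenuate.
True-score variance = [2²·13.3²·0.71 + 2²·22.2²·0.66 + 12.1²·0.88] + 1731.15 = 1932.31 + 1731.15 = 3663.46.
Reliability = 3663.46 / 4556.48 = 0.8040.

0.8040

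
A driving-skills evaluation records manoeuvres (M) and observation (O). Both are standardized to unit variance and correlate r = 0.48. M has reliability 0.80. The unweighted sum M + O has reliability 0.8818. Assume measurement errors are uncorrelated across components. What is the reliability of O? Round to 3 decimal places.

Var(M+O) = 2 + 2·0.48 = 2.960.
True-score variance = ρ_M + ρ_O + 2·0.48, so 0.8818 = (0.80 + ρ_O + 0.96) / 2.960.
ρ_O = 0.8818·2.960 − 0.80 − 0.96 = 0.850.

0.850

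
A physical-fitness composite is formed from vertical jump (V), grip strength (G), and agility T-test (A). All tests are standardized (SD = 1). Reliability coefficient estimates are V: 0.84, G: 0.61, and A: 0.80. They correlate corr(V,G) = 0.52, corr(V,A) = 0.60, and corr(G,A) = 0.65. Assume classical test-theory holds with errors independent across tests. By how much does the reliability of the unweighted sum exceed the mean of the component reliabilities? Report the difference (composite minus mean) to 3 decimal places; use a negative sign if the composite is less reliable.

0.135

Var(sum) = 3 + 3.54 = 6.54; true-score variance = 2.25 + 3.54 = 5.79; composite reliability = 0.8853.
Mean component reliability = 0.7500.
Difference = 0.8853 − 0.7500 = 0.135.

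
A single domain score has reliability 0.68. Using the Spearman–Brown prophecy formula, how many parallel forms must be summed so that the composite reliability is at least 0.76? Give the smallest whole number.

2

k ≥ ρ*(1−ρ₁)/(ρ₁(1−ρ*)) = 0.76·0.32 / (0.68·0.24) = 1.490.
Smallest integer k = 2.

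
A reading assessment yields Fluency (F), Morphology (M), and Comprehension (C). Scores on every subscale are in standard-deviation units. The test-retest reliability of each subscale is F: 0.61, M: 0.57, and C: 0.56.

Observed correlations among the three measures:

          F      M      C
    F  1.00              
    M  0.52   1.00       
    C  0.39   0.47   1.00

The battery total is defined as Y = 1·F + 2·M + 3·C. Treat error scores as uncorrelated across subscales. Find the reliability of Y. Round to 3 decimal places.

0.748

Var(Y) = 1 + 2² + 3² + 2·[2·0.52 + 3·0.39 + 6·0.47] = 14 + 10.06 = 24.06.
Under uncorrelated errors the observed covariances equal the true-score covariances, so only the own-variance terms attenuate.
True-score variance = [0.61 + 2²·0.57 + 3²·0.56] + 10.06 = 7.93 + 10.06 = 17.99.
Reliability = 17.99 / 24.06 = 0.748.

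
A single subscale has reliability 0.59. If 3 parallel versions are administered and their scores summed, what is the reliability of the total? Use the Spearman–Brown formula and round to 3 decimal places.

ρ_k = kρ / (1 + (k−1)ρ) = 3·0.59 / (1 + 2·0.59) = 1.770 / 2.180 = 0.812.

0.812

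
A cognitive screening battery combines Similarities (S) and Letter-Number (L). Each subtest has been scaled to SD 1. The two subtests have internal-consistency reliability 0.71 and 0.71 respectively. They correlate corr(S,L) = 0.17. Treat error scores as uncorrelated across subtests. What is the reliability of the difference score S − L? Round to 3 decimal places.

0.651

Var(S−L) = 1 + 1 − 2·0.17 = 2 − 0.34 = 1.66.
Under uncorrelated errors the observed covariances equal the true-score covariances, so only the own-variance terms attenuate.
True-score variance = [0.71 + 0.71] − 0.34 = 1.42 − 0.34 = 1.08.
Reliability = 1.08 / 1.66 = 0.651.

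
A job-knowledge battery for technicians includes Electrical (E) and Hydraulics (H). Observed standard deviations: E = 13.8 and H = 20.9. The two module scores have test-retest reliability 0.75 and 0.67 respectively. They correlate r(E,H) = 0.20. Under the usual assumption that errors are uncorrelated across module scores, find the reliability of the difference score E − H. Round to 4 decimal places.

0.6254

Var(E−H) = 13.8² + 20.9² − 2·13.8·20.9·0.20 = 627.25 − 115.368 = 511.882.
With uncorrelated errors the cross-covariances are all true-score covariance, so they carry over unchanged; only the diagonal terms shrink to ρᵢσᵢ².
True-score variance = [13.8²·0.75 + 20.9²·0.67] − 115.368 = 435.493 − 115.368 = 320.125.
Reliability = 320.125 / 511.882 = 0.6254.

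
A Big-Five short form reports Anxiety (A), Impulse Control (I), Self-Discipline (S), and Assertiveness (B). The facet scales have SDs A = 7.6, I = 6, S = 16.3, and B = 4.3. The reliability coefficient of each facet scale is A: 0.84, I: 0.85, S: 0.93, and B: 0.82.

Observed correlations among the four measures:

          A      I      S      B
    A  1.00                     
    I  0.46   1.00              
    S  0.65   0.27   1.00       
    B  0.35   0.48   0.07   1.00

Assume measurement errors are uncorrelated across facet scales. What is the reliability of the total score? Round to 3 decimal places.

0.947

Var(A+I+S+B) = 7.6² + 6² + 16.3² + 4.3² + 2·[7.6·6·0.46 + 7.6·16.3·0.65 + 7.6·4.3·0.35 + 6·16.3·0.27 + 6·4.3·0.48 + 16.3·4.3·0.07] = 377.94 + 313.265 = 691.205.
Because errors are independent across components, Cov(Tᵢ,Tⱼ) = Cov(Xᵢ,Xⱼ); the off-diagonal part of the true-score variance is the same as above.
True-score variance = [7.6²·0.84 + 6²·0.85 + 16.3²·0.93 + 4.3²·0.82] + 313.265 = 341.372 + 313.265 = 654.636.
Reliability = 654.636 / 691.205 = 0.947.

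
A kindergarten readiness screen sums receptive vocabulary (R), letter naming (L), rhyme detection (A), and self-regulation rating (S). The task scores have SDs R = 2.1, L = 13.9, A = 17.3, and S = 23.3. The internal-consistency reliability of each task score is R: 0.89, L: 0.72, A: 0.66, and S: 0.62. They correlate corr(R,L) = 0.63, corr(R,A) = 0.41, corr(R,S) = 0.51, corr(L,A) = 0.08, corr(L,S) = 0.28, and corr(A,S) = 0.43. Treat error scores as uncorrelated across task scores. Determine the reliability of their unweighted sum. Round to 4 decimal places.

Var(R+L+A+S) = 2.1² + 13.9² + 17.3² + 23.3² + 2·[2.1·13.9·0.63 + 2.1·17.3·0.41 + 2.1·23.3·0.51 + 13.9·17.3·0.08 + 13.9·23.3·0.28 + 17.3·23.3·0.43] = 1039.8 + 682.978 = 1722.78.
Because errors are independent across components, Cov(Tᵢ,Tⱼ) = Cov(Xᵢ,Xⱼ); the off-diagonal part of the true-score variance is the same as above.
True-score variance = [2.1²·0.89 + 13.9²·0.72 + 17.3²·0.66 + 23.3²·0.62] + 682.978 = 677.159 + 682.978 = 1360.14.
Reliability = 1360.14 / 1722.78 = 0.7895.

0.7895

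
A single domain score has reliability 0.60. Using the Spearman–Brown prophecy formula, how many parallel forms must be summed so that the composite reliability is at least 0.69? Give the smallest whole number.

k ≥ ρ*(1−ρ₁)/(ρ₁(1−ρ*)) = 0.69·0.40 / (0.60·0.31) = 1.484.
Smallest integer k = 2.

2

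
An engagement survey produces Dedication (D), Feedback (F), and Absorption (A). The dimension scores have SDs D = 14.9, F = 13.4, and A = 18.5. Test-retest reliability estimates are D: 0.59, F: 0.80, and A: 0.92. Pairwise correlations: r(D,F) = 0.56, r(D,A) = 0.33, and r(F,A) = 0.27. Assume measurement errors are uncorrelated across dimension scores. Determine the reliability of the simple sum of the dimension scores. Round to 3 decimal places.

0.880

Var(D+F+A) = 14.9² + 13.4² + 18.5² + 2·[14.9·13.4·0.56 + 14.9·18.5·0.33 + 13.4·18.5·0.27] = 743.82 + 539.414 = 1283.23.
Because errors are independent across components, Cov(Tᵢ,Tⱼ) = Cov(Xᵢ,Xⱼ); the off-diagonal part of the true-score variance is the same as above.
True-score variance = [14.9²·0.59 + 13.4²·0.80 + 18.5²·0.92] + 539.414 = 589.504 + 539.414 = 1128.92.
Reliability = 1128.92 / 1283.23 = 0.880.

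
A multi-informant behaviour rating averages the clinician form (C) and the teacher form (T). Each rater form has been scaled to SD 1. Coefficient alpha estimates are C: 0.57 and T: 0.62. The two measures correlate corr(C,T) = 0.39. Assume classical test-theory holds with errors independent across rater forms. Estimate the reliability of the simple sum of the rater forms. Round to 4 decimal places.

0.7086

Var(C+T) = 2 + 2·[0.39] = 2 + 0.78 = 2.78.
Because errors are independent across components, Cov(Tᵢ,Tⱼ) = Cov(Xᵢ,Xⱼ); the off-diagonal part of the true-score variance is the same as above.
True-score variance = [0.57 + 0.62] + 0.78 = 1.19 + 0.78 = 1.97.
Reliability = 1.97 / 2.78 = 0.7086.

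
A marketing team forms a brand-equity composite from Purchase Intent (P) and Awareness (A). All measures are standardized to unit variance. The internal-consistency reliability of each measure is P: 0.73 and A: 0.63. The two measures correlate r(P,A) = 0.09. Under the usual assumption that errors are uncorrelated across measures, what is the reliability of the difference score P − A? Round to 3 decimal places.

Var(P−A) = 1 + 1 − 2·0.09 = 2 − 0.18 = 1.82.
Because errors are independent across components, Cov(Tᵢ,Tⱼ) = Cov(Xᵢ,Xⱼ); the off-diagonal part of the true-score variance is the same as above.
True-score variance = [0.73 + 0.63] − 0.18 = 1.36 − 0.18 = 1.18.
Reliability = 1.18 / 1.82 = 0.648.

0.648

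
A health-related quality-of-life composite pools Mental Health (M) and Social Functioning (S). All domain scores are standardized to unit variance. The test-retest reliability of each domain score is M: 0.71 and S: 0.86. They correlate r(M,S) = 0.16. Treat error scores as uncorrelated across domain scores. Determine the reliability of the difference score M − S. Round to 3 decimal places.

0.744

Var(M−S) = 1 + 1 − 2·0.16 = 2 − 0.32 = 1.68.
Because errors are independent across components, Cov(Tᵢ,Tⱼ) = Cov(Xᵢ,Xⱼ); the off-diagonal part of the true-score variance is the same as above.
True-score variance = [0.71 + 0.86] − 0.32 = 1.57 − 0.32 = 1.25.
Reliability = 1.25 / 1.68 = 0.744.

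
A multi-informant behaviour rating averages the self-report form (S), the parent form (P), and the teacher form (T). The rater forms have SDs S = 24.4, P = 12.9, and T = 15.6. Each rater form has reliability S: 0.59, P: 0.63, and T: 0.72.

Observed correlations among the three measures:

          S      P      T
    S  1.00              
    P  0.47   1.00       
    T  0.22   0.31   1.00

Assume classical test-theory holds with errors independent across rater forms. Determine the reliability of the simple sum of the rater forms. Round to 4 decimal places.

0.7654

Var(S+P+T) = 24.4² + 12.9² + 15.6² + 2·[24.4·12.9·0.47 + 24.4·15.6·0.22 + 12.9·15.6·0.31] = 1005.13 + 588.125 = 1593.25.
Under uncorrelated errors the observed covariances equal the true-score covariances, so only the own-variance terms attenuate.
True-score variance = [24.4²·0.59 + 12.9²·0.63 + 15.6²·0.72] + 588.125 = 631.32 + 588.125 = 1219.44.
Reliability = 1219.44 / 1593.25 = 0.7654.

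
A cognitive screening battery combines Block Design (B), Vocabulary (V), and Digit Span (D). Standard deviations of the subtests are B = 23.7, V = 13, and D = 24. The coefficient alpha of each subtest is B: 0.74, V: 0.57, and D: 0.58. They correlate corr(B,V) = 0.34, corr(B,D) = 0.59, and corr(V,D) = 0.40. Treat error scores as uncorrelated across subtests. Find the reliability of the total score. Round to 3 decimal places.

0.811

Var(B+V+D) = 23.7² + 13² + 24² + 2·[23.7·13·0.34 + 23.7·24·0.59 + 13·24·0.40] = 1306.69 + 1130.29 = 2436.98.
Because errors are independent across components, Cov(Tᵢ,Tⱼ) = Cov(Xᵢ,Xⱼ); the off-diagonal part of the true-score variance is the same as above.
True-score variance = [23.7²·0.74 + 13²·0.57 + 24²·0.58] + 1130.29 = 846.061 + 1130.29 = 1976.35.
Reliability = 1976.35 / 2436.98 = 0.811.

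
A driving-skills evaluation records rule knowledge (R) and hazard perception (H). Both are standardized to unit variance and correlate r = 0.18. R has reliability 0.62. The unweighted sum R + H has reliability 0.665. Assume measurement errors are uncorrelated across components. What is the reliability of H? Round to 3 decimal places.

Var(R+H) = 2 + 2·0.18 = 2.360.
True-score variance = ρ_R + ρ_H + 2·0.18, so 0.665 = (0.62 + ρ_H + 0.36) / 2.360.
ρ_H = 0.665·2.360 − 0.62 − 0.36 = 0.589.

0.589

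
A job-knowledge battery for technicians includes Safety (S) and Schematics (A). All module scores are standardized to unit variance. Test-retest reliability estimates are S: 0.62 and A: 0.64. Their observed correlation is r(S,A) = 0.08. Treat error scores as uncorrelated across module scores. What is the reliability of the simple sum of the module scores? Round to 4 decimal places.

Var(S+A) = 2 + 2·[0.08] = 2 + 0.16 = 2.16.
Because errors are independent across components, Cov(Tᵢ,Tⱼ) = Cov(Xᵢ,Xⱼ); the off-diagonal part of the true-score variance is the same as above.
True-score variance = [0.62 + 0.64] + 0.16 = 1.26 + 0.16 = 1.42.
Reliability = 1.42 / 2.16 = 0.6574.

0.6574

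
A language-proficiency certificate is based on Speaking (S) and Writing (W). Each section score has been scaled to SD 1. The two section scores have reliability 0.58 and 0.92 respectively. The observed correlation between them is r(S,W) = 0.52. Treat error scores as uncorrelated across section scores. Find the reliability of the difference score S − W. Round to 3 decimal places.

0.479

Var(S−W) = 1 + 1 − 2·0.52 = 2 − 1.04 = 0.96.
With uncorrelated errors the cross-covariances are all true-score covariance, so they carry over unchanged; only the diagonal terms shrink to ρᵢσᵢ².
True-score variance = [0.58 + 0.92] − 1.04 = 1.5 − 1.04 = 0.46.
Reliability = 0.46 / 0.96 = 0.479.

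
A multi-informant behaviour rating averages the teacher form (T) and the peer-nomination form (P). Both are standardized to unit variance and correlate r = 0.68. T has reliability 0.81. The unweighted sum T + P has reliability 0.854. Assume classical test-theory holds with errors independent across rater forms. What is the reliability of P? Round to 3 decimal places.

Var(T+P) = 2 + 2·0.68 = 3.360.
True-score variance = ρ_T + ρ_P + 2·0.68, so 0.854 = (0.81 + ρ_P + 1.36) / 3.360.
ρ_P = 0.854·3.360 − 0.81 − 1.36 = 0.699.

0.699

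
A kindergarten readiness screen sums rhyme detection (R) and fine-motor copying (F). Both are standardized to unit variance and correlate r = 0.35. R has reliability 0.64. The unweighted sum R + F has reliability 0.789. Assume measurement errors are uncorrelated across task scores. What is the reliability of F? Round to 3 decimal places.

0.790

Var(R+F) = 2 + 2·0.35 = 2.700.
True-score variance = ρ_R + ρ_F + 2·0.35, so 0.789 = (0.64 + ρ_F + 0.70) / 2.700.
ρ_F = 0.789·2.700 − 0.64 − 0.70 = 0.790.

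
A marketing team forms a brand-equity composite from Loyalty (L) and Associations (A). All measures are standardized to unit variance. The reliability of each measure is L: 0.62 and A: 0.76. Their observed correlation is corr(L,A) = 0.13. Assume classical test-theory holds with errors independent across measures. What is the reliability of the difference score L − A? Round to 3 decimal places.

Var(L−A) = 1 + 1 − 2·0.13 = 2 − 0.26 = 1.74.
With uncorrelated errors the cross-covariances are all true-score covariance, so they carry over unchanged; only the diagonal terms shrink to ρᵢσᵢ².
True-score variance = [0.62 + 0.76] − 0.26 = 1.38 − 0.26 = 1.12.
Reliability = 1.12 / 1.74 = 0.644.

0.644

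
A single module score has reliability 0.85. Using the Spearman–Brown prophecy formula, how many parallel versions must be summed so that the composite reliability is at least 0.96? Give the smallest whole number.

5

k ≥ ρ*(1−ρ₁)/(ρ₁(1−ρ*)) = 0.96·0.15 / (0.85·0.04) = 4.235.
Smallest integer k = 5.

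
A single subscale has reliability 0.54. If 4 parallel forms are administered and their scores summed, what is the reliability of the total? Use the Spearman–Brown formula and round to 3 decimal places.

ρ_k = kρ / (1 + (k−1)ρ) = 4·0.54 / (1 + 3·0.54) = 2.160 / 2.620 = 0.824.

0.824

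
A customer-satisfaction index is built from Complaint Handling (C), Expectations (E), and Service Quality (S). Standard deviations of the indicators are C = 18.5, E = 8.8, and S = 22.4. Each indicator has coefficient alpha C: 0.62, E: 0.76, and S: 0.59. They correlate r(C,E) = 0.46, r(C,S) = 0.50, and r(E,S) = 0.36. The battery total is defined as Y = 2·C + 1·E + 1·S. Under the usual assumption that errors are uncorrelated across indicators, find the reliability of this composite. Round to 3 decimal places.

Var(Y) = 2²·18.5² + 8.8² + 22.4² + 2·[2·18.5·8.8·0.46 + 2·18.5·22.4·0.50 + 8.8·22.4·0.36] = 1948.2 + 1270.28 = 3218.48.
With uncorrelated errors the cross-covariances are all true-score covariance, so they carry over unchanged; only the diagonal terms shrink to ρᵢσᵢ².
True-score variance = [2²·18.5²·0.62 + 8.8²·0.76 + 22.4²·0.59] + 1270.28 = 1203.67 + 1270.28 = 2473.95.
Reliability = 2473.95 / 3218.48 = 0.769.

0.769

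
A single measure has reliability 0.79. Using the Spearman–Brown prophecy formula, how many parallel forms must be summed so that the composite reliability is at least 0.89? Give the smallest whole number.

3

k ≥ ρ*(1−ρ₁)/(ρ₁(1−ρ*)) = 0.89·0.21 / (0.79·0.11) = 2.151.
Smallest integer k = 3.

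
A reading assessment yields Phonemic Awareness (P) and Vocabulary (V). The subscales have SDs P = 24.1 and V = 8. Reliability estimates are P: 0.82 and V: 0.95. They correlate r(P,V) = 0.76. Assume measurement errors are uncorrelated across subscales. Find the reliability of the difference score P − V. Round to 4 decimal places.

0.6937

Var(P−V) = 24.1² + 8² − 2·24.1·8·0.76 = 644.81 − 293.056 = 351.754.
Under uncorrelated errors the observed covariances equal the true-score covariances, so only the own-variance terms attenuate.
True-score variance = [24.1²·0.82 + 8²·0.95] − 293.056 = 537.064 − 293.056 = 244.008.
Reliability = 244.008 / 351.754 = 0.6937.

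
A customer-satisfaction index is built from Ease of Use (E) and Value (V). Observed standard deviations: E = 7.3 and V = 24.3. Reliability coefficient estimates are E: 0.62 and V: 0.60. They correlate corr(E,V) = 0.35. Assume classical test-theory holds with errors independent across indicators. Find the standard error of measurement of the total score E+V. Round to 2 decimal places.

16.01

Var(total) = 643.78 + 124.173 = 767.953.
True-score variance = 387.334 + 124.173 = 511.507, so reliability = 0.6661.
Error variance = 767.953 − 511.507 = 256.446; SEM = √256.446 = 16.01.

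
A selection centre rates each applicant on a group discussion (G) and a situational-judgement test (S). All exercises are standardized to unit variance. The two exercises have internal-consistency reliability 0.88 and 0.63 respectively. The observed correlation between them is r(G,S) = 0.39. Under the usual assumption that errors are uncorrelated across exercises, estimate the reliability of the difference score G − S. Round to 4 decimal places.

0.5984

Var(G−S) = 1 + 1 − 2·0.39 = 2 − 0.78 = 1.22.
With uncorrelated errors the cross-covariances are all true-score covariance, so they carry over unchanged; only the diagonal terms shrink to ρᵢσᵢ².
True-score variance = [0.88 + 0.63] − 0.78 = 1.51 − 0.78 = 0.73.
Reliability = 0.73 / 1.22 = 0.5984.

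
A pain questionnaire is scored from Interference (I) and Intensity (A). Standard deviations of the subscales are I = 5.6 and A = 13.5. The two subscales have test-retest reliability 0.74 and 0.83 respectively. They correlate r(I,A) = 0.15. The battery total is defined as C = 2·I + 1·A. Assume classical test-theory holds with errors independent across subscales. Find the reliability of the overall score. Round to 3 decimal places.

Var(C) = 2²·5.6² + 13.5² + 2·[2·5.6·13.5·0.15] = 307.69 + 45.36 = 353.05.
Because errors are independent across components, Cov(Tᵢ,Tⱼ) = Cov(Xᵢ,Xⱼ); the off-diagonal part of the true-score variance is the same as above.
True-score variance = [2²·5.6²·0.74 + 13.5²·0.83] + 45.36 = 244.093 + 45.36 = 289.453.
Reliability = 289.453 / 353.05 = 0.820.

0.820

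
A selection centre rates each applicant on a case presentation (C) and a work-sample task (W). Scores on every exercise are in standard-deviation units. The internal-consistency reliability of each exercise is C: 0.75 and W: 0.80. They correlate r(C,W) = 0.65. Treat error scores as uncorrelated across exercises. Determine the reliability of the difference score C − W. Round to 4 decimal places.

0.3571

Var(C−W) = 1 + 1 − 2·0.65 = 2 − 1.3 = 0.7.
Because errors are independent across components, Cov(Tᵢ,Tⱼ) = Cov(Xᵢ,Xⱼ); the off-diagonal part of the true-score variance is the same as above.
True-score variance = [0.75 + 0.80] − 1.3 = 1.55 − 1.3 = 0.25.
Reliability = 0.25 / 0.7 = 0.3571.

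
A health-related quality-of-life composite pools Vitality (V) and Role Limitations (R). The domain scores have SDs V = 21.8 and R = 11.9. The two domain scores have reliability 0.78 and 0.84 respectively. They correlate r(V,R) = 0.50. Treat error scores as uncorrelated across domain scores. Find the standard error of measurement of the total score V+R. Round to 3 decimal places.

11.279

Var(total) = 616.85 + 259.42 = 876.27.
True-score variance = 489.64 + 259.42 = 749.06, so reliability = 0.8548.
Error variance = 876.27 − 749.06 = 127.21; SEM = √127.21 = 11.279.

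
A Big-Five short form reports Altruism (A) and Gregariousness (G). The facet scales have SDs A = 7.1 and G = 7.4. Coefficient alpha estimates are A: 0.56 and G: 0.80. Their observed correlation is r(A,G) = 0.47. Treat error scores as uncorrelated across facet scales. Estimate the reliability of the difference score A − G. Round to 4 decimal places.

Var(A−G) = 7.1² + 7.4² − 2·7.1·7.4·0.47 = 105.17 − 49.3876 = 55.7824.
Because errors are independent across components, Cov(Tᵢ,Tⱼ) = Cov(Xᵢ,Xⱼ); the off-diagonal part of the true-score variance is the same as above.
True-score variance = [7.1²·0.56 + 7.4²·0.80] − 49.3876 = 72.0376 − 49.3876 = 22.65.
Reliability = 22.65 / 55.7824 = 0.4060.

0.4060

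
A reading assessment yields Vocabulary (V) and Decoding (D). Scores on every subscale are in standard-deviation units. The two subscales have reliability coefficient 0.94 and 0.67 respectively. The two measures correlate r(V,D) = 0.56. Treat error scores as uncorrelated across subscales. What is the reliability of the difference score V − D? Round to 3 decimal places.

0.557

Var(V−D) = 1 + 1 − 2·0.56 = 2 − 1.12 = 0.88.
Under uncorrelated errors the observed covariances equal the true-score covariances, so only the own-variance terms attenuate.
True-score variance = [0.94 + 0.67] − 1.12 = 1.61 − 1.12 = 0.49.
Reliability = 0.49 / 0.88 = 0.557.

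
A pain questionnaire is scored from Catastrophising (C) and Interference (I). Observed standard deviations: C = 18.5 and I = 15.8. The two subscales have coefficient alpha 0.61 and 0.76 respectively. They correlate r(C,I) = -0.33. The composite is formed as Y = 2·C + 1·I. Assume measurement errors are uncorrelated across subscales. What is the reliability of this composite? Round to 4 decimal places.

Var(Y) = 2²·18.5² + 15.8² + 2·[2·18.5·15.8·(-0.33)] = 1618.64 − 385.836 = 1232.8.
Under uncorrelated errors the observed covariances equal the true-score covariances, so only the own-variance terms attenuate.
True-score variance = [2²·18.5²·0.61 + 15.8²·0.76] − 385.836 = 1024.82 − 385.836 = 638.98.
Reliability = 638.98 / 1232.8 = 0.5183.

0.5183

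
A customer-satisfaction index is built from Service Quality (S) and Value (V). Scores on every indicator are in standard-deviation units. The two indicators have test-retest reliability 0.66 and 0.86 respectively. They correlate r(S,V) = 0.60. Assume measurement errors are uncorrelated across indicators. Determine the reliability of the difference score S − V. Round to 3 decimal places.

0.400

Var(S−V) = 1 + 1 − 2·0.60 = 2 − 1.2 = 0.8.
Because errors are independent across components, Cov(Tᵢ,Tⱼ) = Cov(Xᵢ,Xⱼ); the off-diagonal part of the true-score variance is the same as above.
True-score variance = [0.66 + 0.86] − 1.2 = 1.52 − 1.2 = 0.32.
Reliability = 0.32 / 0.8 = 0.400.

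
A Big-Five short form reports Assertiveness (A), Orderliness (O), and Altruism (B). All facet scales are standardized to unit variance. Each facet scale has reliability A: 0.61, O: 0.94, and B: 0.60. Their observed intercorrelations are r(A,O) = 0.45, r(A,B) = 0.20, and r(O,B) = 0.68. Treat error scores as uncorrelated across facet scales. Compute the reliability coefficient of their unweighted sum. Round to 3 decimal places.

Var(A+O+B) = 3 + 2·[0.45 + 0.20 + 0.68] = 3 + 2.66 = 5.66.
With uncorrelated errors the cross-covariances are all true-score covariance, so they carry over unchanged; only the diagonal terms shrink to ρᵢσᵢ².
True-score variance = [0.61 + 0.94 + 0.60] + 2.66 = 2.15 + 2.66 = 4.81.
Reliability = 4.81 / 5.66 = 0.850.

0.850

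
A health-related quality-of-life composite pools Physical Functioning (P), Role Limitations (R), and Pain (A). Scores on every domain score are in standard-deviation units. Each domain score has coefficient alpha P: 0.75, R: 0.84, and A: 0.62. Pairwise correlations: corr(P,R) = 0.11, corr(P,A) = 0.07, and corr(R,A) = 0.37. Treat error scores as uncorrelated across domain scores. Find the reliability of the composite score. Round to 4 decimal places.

Var(P+R+A) = 3 + 2·[0.11 + 0.07 + 0.37] = 3 + 1.1 = 4.1.
Under uncorrelated errors the observed covariances equal the true-score covariances, so only the own-variance terms attenuate.
True-score variance = [0.75 + 0.84 + 0.62] + 1.1 = 2.21 + 1.1 = 3.31.
Reliability = 3.31 / 4.1 = 0.8073.

0.8073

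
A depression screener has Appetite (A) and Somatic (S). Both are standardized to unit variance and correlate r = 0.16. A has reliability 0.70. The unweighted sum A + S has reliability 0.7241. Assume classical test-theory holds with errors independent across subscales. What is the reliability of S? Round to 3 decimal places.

0.660

Var(A+S) = 2 + 2·0.16 = 2.320.
True-score variance = ρ_A + ρ_S + 2·0.16, so 0.7241 = (0.70 + ρ_S + 0.32) / 2.320.
ρ_S = 0.7241·2.320 − 0.70 − 0.32 = 0.660.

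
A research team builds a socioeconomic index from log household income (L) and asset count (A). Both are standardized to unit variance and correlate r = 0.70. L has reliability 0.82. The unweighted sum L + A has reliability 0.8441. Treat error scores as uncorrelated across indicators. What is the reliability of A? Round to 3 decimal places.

0.650

Var(L+A) = 2 + 2·0.70 = 3.400.
True-score variance = ρ_L + ρ_A + 2·0.70, so 0.8441 = (0.82 + ρ_A + 1.40) / 3.400.
ρ_A = 0.8441·3.400 − 0.82 − 1.40 = 0.650.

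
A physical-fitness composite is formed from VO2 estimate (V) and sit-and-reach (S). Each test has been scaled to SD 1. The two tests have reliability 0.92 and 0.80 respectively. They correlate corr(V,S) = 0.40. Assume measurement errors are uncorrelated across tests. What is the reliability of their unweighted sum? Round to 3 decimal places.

0.900

Var(V+S) = 2 + 2·[0.40] = 2 + 0.8 = 2.8.
With uncorrelated errors the cross-covariances are all true-score covariance, so they carry over unchanged; only the diagonal terms shrink to ρᵢσᵢ².
True-score variance = [0.92 + 0.80] + 0.8 = 1.72 + 0.8 = 2.52.
Reliability = 2.52 / 2.8 = 0.900.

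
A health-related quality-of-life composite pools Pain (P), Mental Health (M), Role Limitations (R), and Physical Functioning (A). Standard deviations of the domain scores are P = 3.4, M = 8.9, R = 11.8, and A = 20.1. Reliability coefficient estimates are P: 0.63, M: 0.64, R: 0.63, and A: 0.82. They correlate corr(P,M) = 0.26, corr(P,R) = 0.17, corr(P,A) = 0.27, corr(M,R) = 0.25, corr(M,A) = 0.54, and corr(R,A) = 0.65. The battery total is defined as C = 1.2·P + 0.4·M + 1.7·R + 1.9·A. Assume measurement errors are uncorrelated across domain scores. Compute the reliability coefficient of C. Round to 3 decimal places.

0.868

Var(C) = 1.2²·3.4² + 0.4²·8.9² + 1.7²·11.8² + 1.9²·20.1² + 2·[0.48·3.4·8.9·0.26 + 2.04·3.4·11.8·0.17 + 2.28·3.4·20.1·0.27 + 0.68·8.9·11.8·0.25 + 0.76·8.9·20.1·0.54 + 3.23·11.8·20.1·0.65] = 1890.2 + 1297.98 = 3188.18.
Under uncorrelated errors the observed covariances equal the true-score covariances, so only the own-variance terms attenuate.
True-score variance = [1.2²·3.4²·0.63 + 0.4²·8.9²·0.64 + 1.7²·11.8²·0.63 + 1.9²·20.1²·0.82] + 1297.98 = 1468.06 + 1297.98 = 2766.04.
Reliability = 2766.04 / 3188.18 = 0.868.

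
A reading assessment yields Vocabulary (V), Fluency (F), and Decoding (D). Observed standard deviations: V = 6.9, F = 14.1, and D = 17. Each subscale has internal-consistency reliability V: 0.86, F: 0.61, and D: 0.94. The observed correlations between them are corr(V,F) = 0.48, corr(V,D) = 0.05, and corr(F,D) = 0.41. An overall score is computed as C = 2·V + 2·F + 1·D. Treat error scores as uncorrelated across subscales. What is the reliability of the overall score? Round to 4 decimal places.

Var(C) = 2²·6.9² + 2²·14.1² + 17² + 2·[4·6.9·14.1·0.48 + 2·6.9·17·0.05 + 2·14.1·17·0.41] = 1274.68 + 790.162 = 2064.84.
Under uncorrelated errors the observed covariances equal the true-score covariances, so only the own-variance terms attenuate.
True-score variance = [2²·6.9²·0.86 + 2²·14.1²·0.61 + 17²·0.94] + 790.162 = 920.535 + 790.162 = 1710.7.
Reliability = 1710.7 / 2064.84 = 0.8285.

0.8285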